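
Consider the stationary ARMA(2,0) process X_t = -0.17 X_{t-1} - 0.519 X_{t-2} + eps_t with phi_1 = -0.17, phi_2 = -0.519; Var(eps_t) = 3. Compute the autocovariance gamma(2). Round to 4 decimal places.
\gamma(2) = -2.0789

Multiply the model equation by X_{t-k} and take expectations. With theta_0 = psi_0 = 1 and psi_j the MA(infinity) weights, this gives
  gamma(k) - sum_i phi_i gamma(k-i) = c_k,
  c_k = sigma^2 * sum_{j=k..q} theta_j psi_{j-k}   (c_k = 0 for k > q),
using gamma(-m) = gamma(m).
Pure AR (q = 0): c_0 = sigma^2 = 3, c_k = 0 for k >= 1.
Equations for k = 0, 1, 2 (AR order 2, c_2 = 0):
  (E0) gamma(0) = phi_1 gamma(1) + phi_2 gamma(2) + c_0
  (E1) gamma(1) = phi_1 gamma(0) + phi_2 gamma(1) + c_1
  (E2) gamma(2) = phi_1 gamma(1) + phi_2 gamma(0)
From (E1): gamma(1) = A gamma(0) + B with
  A = phi_1 / (1 - phi_2) = -0.17 / 1.519 = -0.111916,   B = c_1 / (1 - phi_2) = 0 / 1.519 = 0.
Insert (E2) into (E0): gamma(0) (1 - phi_2^2) = phi_1 (1 + phi_2) gamma(1) + c_0.
  phi_1 (1 + phi_2) = (-0.17)(0.481) = -0.08177,   1 - phi_2^2 = 0.730639.
Replace gamma(1) by A gamma(0) + B and collect gamma(0):
  gamma(0) [0.730639 - (-0.08177)(-0.111916)] = c_0 = 3
  gamma(0) * 0.721488 = 3
  gamma(0) = 3 / 0.721488 = 4.158075.
  gamma(1) = A gamma(0) = (-0.111916)(4.158075) = -0.465354.
  gamma(2) = phi_1 gamma(1) + phi_2 gamma(0) = (-0.17)(-0.465354) + (-0.519)(4.158075) = -2.078931.
Therefore gamma(2) = -2.0789 (to 4 decimal places).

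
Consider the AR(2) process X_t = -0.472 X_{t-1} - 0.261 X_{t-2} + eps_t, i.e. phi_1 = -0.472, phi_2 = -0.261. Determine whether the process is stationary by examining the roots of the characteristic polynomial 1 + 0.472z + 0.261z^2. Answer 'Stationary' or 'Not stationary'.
\text{Stationary}

The AR(p) characteristic polynomial is P(z) = 1 + 0.472z + 0.261z^2.
Stationarity requires all roots to lie outside the unit circle, i.e. |z| > 1 for every root.
Set 1 + (0.472) z + (0.261) z^2 = 0, i.e. a z^2 + b z + c = 0 with a = 0.261, b = 0.472, c = 1.
Discriminant D = b^2 - 4ac = (0.472)^2 - 4*(0.261)*1 = 0.222784 - (1.044) = -0.821216.
D < 0, so the roots are the complex-conjugate pair z = (-b +/- i sqrt(-D)) / (2a) = -0.9042 +/- 1.736i.
For a conjugate pair |z|^2 = z * conj(z) = (product of roots) = c/a = 1/(0.261) = 3.831418, so |z| = sqrt(3.831418) = 1.9574 for both roots.
Moduli of all roots: 1.9574, 1.9574.
All moduli strictly greater than 1? Yes.
Verdict: Stationary.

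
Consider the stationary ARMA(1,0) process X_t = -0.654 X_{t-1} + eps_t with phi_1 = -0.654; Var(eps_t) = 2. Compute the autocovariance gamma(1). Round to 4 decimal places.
\gamma(1) = -2.2856

Multiply the model equation by X_{t-k} and take expectations. With theta_0 = psi_0 = 1 and psi_j the MA(infinity) weights, this gives
  gamma(k) - sum_i phi_i gamma(k-i) = c_k,
  c_k = sigma^2 * sum_{j=k..q} theta_j psi_{j-k}   (c_k = 0 for k > q),
using gamma(-m) = gamma(m).
Pure AR (q = 0): c_0 = sigma^2 = 2, c_k = 0 for k >= 1.
Equations for k = 0 and k = 1 (AR order 1):
  gamma(0) = phi_1 gamma(1) + c_0
  gamma(1) = phi_1 gamma(0) + c_1
Substituting the second into the first: gamma(0) (1 - phi_1^2) = c_0 + phi_1 c_1, so
  gamma(0) = c_0 / (1 - phi_1^2) = 2 / (1 - (-0.654)^2) = 2 / 0.572284 = 3.494768.
  gamma(1) = phi_1 gamma(0) = (-0.654)(3.494768) = -2.285578.
Therefore gamma(1) = -2.2856 (to 4 decimal places).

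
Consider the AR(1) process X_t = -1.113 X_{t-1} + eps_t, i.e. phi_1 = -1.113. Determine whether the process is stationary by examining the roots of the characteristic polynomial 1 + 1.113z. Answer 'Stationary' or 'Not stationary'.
\text{Not stationary}

The AR(p) characteristic polynomial is P(z) = 1 + 1.113z.
Stationarity requires all roots to lie outside the unit circle, i.e. |z| > 1 for every root.
This is linear in z: 1 + (1.113) z = 0  =>  z = -1/(1.113) = -0.898473,  |z| = 0.898473.
Moduli of all roots: 0.8985.
All moduli strictly greater than 1? No.
Verdict: Not stationary.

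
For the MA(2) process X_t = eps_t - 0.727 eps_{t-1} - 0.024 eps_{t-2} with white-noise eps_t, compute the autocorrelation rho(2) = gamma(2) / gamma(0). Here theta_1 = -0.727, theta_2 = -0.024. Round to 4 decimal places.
\rho(2) = -0.0157

For an MA(q) process with theta_0 = 1, the autocovariance is
  gamma(k) = sigma^2 * sum_{i=0..q-k} theta_i * theta_{i+k},
and rho(k) = gamma(k) / gamma(0). Sigma^2 cancels.
  numerator   = (1)*(-0.024) = -0.024.
  denominator = (1)^2 + (-0.727)^2 + (-0.024)^2 = 1.529105.
  rho(2) = -0.024 / 1.529105 = -0.0157.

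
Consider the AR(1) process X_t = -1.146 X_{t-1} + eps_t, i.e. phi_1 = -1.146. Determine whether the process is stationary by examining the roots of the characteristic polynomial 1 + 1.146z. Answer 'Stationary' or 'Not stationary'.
\text{Not stationary}

The AR(p) characteristic polynomial is P(z) = 1 + 1.146z.
Stationarity requires all roots to lie outside the unit circle, i.e. |z| > 1 for every root.
This is linear in z: 1 + (1.146) z = 0  =>  z = -1/(1.146) = -0.8726,  |z| = 0.8726.
Moduli of all roots: 0.8726.
All moduli strictly greater than 1? No.
Verdict: Not stationary.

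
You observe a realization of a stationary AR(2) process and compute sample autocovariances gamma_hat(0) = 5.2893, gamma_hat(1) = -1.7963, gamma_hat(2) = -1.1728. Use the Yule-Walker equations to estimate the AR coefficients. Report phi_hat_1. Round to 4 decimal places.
\hat\phi_{1} = -0.4690

The Yule-Walker equations for an AR(p) process read, in matrix form,
  Gamma_p phi = r_p,   with   (Gamma_p)_{ij} = gamma(|i - j|),
                       (r_p)_i = gamma(i),   i,j = 1..p.
Substitute the sample gammas (Toeplitz matrix and right-hand side of size 2):
  Gamma_p = [[5.2893, -1.7963], [-1.7963, 5.2893]]
  r_p     = [-1.7963, -1.1728]
Written out:
  5.2893 phi_1 - 1.7963 phi_2 = -1.7963
  -1.7963 phi_1 + 5.2893 phi_2 = -1.1728
Solve by Cramer's rule:
  det = gamma(0)^2 - gamma(1)^2 = (5.2893)^2 - (-1.7963)^2 = 27.97669449 - 3.22669369 = 24.7500008
  phi_hat_1 = [gamma(1) gamma(0) - gamma(1) gamma(2)] / det = [(-1.7963)(5.2893) - (-1.7963)(-1.1728)] / 24.7500008 = -11.60787023 / 24.7500008 = -0.469
  phi_hat_2 = [gamma(0) gamma(2) - gamma(1)^2] / det = [(5.2893)(-1.1728) - (-1.7963)^2] / 24.7500008 = -9.42998473 / 24.7500008 = -0.381
So phi_hat = [-0.4690, -0.3810].
Therefore phi_hat_1 = -0.4690.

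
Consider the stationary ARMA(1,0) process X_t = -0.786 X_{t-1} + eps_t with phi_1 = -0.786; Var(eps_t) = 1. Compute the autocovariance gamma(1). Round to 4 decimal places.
\gamma(1) = -2.0565

Multiply the model equation by X_{t-k} and take expectations. With theta_0 = psi_0 = 1 and psi_j the MA(infinity) weights, this gives
  gamma(k) - sum_i phi_i gamma(k-i) = c_k,
  c_k = sigma^2 * sum_{j=k..q} theta_j psi_{j-k}   (c_k = 0 for k > q),
using gamma(-m) = gamma(m).
Pure AR (q = 0): c_0 = sigma^2 = 1, c_k = 0 for k >= 1.
Equations for k = 0 and k = 1 (AR order 1):
  gamma(0) = phi_1 gamma(1) + c_0
  gamma(1) = phi_1 gamma(0) + c_1
Substituting the second into the first: gamma(0) (1 - phi_1^2) = c_0 + phi_1 c_1, so
  gamma(0) = c_0 / (1 - phi_1^2) = 1 / (1 - (-0.786)^2) = 1 / 0.382204 = 2.616404.
  gamma(1) = phi_1 gamma(0) = (-0.786)(2.616404) = -2.056493.
Therefore gamma(1) = -2.0565 (to 4 decimal places).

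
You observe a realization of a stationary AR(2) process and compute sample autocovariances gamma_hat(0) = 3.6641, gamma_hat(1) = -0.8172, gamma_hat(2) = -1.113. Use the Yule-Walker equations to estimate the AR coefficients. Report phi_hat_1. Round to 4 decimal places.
\hat\phi_{1} = -0.3060

The Yule-Walker equations for an AR(p) process read, in matrix form,
  Gamma_p phi = r_p,   with   (Gamma_p)_{ij} = gamma(|i - j|),
                       (r_p)_i = gamma(i),   i,j = 1..p.
Substitute the sample gammas (Toeplitz matrix and right-hand side of size 2):
  Gamma_p = [[3.6641, -0.8172], [-0.8172, 3.6641]]
  r_p     = [-0.8172, -1.113]
Written out:
  3.6641 phi_1 - 0.8172 phi_2 = -0.8172
  -0.8172 phi_1 + 3.6641 phi_2 = -1.113
Solve by Cramer's rule:
  det = gamma(0)^2 - gamma(1)^2 = (3.6641)^2 - (-0.8172)^2 = 13.42562881 - 0.66781584 = 12.75781297
  phi_hat_1 = [gamma(1) gamma(0) - gamma(1) gamma(2)] / det = [(-0.8172)(3.6641) - (-0.8172)(-1.113)] / 12.75781297 = -3.90384612 / 12.75781297 = -0.306
  phi_hat_2 = [gamma(0) gamma(2) - gamma(1)^2] / det = [(3.6641)(-1.113) - (-0.8172)^2] / 12.75781297 = -4.74595914 / 12.75781297 = -0.372
So phi_hat = [-0.3060, -0.3720].
Therefore phi_hat_1 = -0.3060.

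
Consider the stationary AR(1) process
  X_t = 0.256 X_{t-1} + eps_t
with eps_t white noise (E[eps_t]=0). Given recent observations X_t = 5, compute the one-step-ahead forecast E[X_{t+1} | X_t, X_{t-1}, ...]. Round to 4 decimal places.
E[X_{t+1} \mid \mathcal F_t] = 1.2800

For an AR(p) model X_t = c + sum_i phi_i X_{t-i} + eps_t, the
one-step-ahead conditional mean is
  E[X_{t+1} | X_t, ...] = c + sum_i phi_i X_{t+1-i}.
Substitute known values:
  E[X_{t+1} | ...] = (0.256) * (5)
                   = 1.2800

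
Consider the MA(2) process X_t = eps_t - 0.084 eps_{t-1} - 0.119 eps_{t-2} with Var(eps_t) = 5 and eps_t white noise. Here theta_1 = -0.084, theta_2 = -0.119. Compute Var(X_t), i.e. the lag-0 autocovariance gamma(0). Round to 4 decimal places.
\gamma(0) = 5.1061

For an MA(q) process X_t = eps_t + sum_i theta_i eps_{t-i} with
Var(eps_t) = sigma^2, the variance is
  gamma(0) = sigma^2 * (1 + sum_i theta_i^2).
  sum_i theta_i^2 = (-0.084)^2 + (-0.119)^2 = 0.007056 + 0.014161 = 0.021217.
  gamma(0) = 5 * (1 + 0.021217) = 5 * 1.021217 = 5.106085, which rounds to 5.1061.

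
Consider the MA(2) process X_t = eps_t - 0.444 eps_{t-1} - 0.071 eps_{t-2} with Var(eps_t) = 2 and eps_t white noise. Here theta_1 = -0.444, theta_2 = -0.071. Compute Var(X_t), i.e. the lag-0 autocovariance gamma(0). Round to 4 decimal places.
\gamma(0) = 2.4044

For an MA(q) process X_t = eps_t + sum_i theta_i eps_{t-i} with
Var(eps_t) = sigma^2, the variance is
  gamma(0) = sigma^2 * (1 + sum_i theta_i^2).
  sum_i theta_i^2 = (-0.444)^2 + (-0.071)^2 = 0.197136 + 0.005041 = 0.202177.
  gamma(0) = 2 * (1 + 0.202177) = 2 * 1.202177 = 2.404354, which rounds to 2.4044.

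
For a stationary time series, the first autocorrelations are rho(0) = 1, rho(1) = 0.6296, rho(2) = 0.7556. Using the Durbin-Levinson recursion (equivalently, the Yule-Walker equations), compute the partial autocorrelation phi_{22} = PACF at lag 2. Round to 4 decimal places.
\phi_{22} = 0.5951

The PACF at lag k is phi_{kk}, the last component of the solution
to the Yule-Walker system G_k phi = r_k where
  (G_k)_{ij} = rho(|i - j|), (r_k)_i = rho(i), i,j = 1..k.
Equivalently, Durbin-Levinson gives phi_{kk} iteratively:
  phi_{11} = rho(1)
  phi_{kk} = [rho(k) - sum_{j=1..k-1} phi_{k-1,j} rho(k-j)]
            / [1 - sum_{j=1..k-1} phi_{k-1,j} rho(j)],
  phi_{k,j} = phi_{k-1,j} - phi_{kk} phi_{k-1,k-j},  j = 1..k-1.
Step k = 1:
  phi_11 = rho(1) = 0.6296.
Step k = 2:
  phi_22 = [rho(2) - phi_11 rho(1)] / [1 - phi_11 rho(1)] = [0.7556 - (0.6296)(0.6296)] / [1 - (0.6296)(0.6296)]
         = 0.35920384 / 0.60360384 = 0.5951.
Therefore phi_{22} = 0.5951.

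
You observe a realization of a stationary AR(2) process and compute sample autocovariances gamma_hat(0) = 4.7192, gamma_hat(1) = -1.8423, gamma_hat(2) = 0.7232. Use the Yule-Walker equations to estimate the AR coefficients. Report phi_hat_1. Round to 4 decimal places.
\hat\phi_{1} = -0.3900

The Yule-Walker equations for an AR(p) process read, in matrix form,
  Gamma_p phi = r_p,   with   (Gamma_p)_{ij} = gamma(|i - j|),
                       (r_p)_i = gamma(i),   i,j = 1..p.
Substitute the sample gammas (Toeplitz matrix and right-hand side of size 2):
  Gamma_p = [[4.7192, -1.8423], [-1.8423, 4.7192]]
  r_p     = [-1.8423, 0.7232]
Written out:
  4.7192 phi_1 - 1.8423 phi_2 = -1.8423
  -1.8423 phi_1 + 4.7192 phi_2 = 0.7232
Solve by Cramer's rule:
  det = gamma(0)^2 - gamma(1)^2 = (4.7192)^2 - (-1.8423)^2 = 22.27084864 - 3.39406929 = 18.87677935
  phi_hat_1 = [gamma(1) gamma(0) - gamma(1) gamma(2)] / det = [(-1.8423)(4.7192) - (-1.8423)(0.7232)] / 18.87677935 = -7.3618308 / 18.87677935 = -0.39
  phi_hat_2 = [gamma(0) gamma(2) - gamma(1)^2] / det = [(4.7192)(0.7232) - (-1.8423)^2] / 18.87677935 = 0.01885615 / 18.87677935 = 0.001
So phi_hat = [-0.3900, 0.0010].
Therefore phi_hat_1 = -0.3900.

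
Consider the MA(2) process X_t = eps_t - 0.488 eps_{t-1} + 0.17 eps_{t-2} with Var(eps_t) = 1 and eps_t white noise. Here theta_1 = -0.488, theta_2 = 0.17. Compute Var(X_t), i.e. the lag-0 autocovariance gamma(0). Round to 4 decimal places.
\gamma(0) = 1.2670

For an MA(q) process X_t = eps_t + sum_i theta_i eps_{t-i} with
Var(eps_t) = sigma^2, the variance is
  gamma(0) = sigma^2 * (1 + sum_i theta_i^2).
  sum_i theta_i^2 = (-0.488)^2 + (0.17)^2 = 0.238144 + 0.0289 = 0.267044.
  gamma(0) = 1 * (1 + 0.267044) = 1 * 1.267044 = 1.267044, which rounds to 1.2670.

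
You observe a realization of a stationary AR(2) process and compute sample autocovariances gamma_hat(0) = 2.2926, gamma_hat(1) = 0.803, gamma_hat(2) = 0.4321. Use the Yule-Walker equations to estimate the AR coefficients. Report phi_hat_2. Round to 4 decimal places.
\hat\phi_{2} = 0.0750

The Yule-Walker equations for an AR(p) process read, in matrix form,
  Gamma_p phi = r_p,   with   (Gamma_p)_{ij} = gamma(|i - j|),
                       (r_p)_i = gamma(i),   i,j = 1..p.
Substitute the sample gammas (Toeplitz matrix and right-hand side of size 2):
  Gamma_p = [[2.2926, 0.803], [0.803, 2.2926]]
  r_p     = [0.803, 0.4321]
Written out:
  2.2926 phi_1 + 0.803 phi_2 = 0.803
  0.803 phi_1 + 2.2926 phi_2 = 0.4321
Solve by Cramer's rule:
  det = gamma(0)^2 - gamma(1)^2 = (2.2926)^2 - (0.803)^2 = 5.25601476 - 0.644809 = 4.61120576
  phi_hat_1 = [gamma(1) gamma(0) - gamma(1) gamma(2)] / det = [(0.803)(2.2926) - (0.803)(0.4321)] / 4.61120576 = 1.4939815 / 4.61120576 = 0.324
  phi_hat_2 = [gamma(0) gamma(2) - gamma(1)^2] / det = [(2.2926)(0.4321) - (0.803)^2] / 4.61120576 = 0.34582346 / 4.61120576 = 0.075
So phi_hat = [0.3240, 0.0750].
Therefore phi_hat_2 = 0.0750.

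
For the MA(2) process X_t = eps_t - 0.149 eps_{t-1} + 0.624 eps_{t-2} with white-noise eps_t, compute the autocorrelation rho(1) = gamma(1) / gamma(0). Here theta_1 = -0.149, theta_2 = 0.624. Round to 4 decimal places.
\rho(1) = -0.1714

For an MA(q) process with theta_0 = 1, the autocovariance is
  gamma(k) = sigma^2 * sum_{i=0..q-k} theta_i * theta_{i+k},
and rho(k) = gamma(k) / gamma(0). Sigma^2 cancels.
  numerator   = (1)*(-0.149) + (-0.149)*(0.624) = -0.241976.
  denominator = (1)^2 + (-0.149)^2 + (0.624)^2 = 1.411577.
  rho(1) = -0.241976 / 1.411577 = -0.1714.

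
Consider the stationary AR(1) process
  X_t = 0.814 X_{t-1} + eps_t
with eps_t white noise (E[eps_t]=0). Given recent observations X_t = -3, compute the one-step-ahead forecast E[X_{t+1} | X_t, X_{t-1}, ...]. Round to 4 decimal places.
E[X_{t+1} \mid \mathcal F_t] = -2.4420

For an AR(p) model X_t = c + sum_i phi_i X_{t-i} + eps_t, the
one-step-ahead conditional mean is
  E[X_{t+1} | X_t, ...] = c + sum_i phi_i X_{t+1-i}.
Substitute known values:
  E[X_{t+1} | ...] = (0.814) * (-3)
                   = -2.4420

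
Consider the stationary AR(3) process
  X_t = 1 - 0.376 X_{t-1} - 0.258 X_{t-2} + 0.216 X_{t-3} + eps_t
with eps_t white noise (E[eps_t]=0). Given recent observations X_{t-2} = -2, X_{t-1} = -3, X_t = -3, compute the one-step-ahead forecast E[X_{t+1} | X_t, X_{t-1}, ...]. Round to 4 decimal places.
E[X_{t+1} \mid \mathcal F_t] = 2.4700

For an AR(p) model X_t = c + sum_i phi_i X_{t-i} + eps_t, the
one-step-ahead conditional mean is
  E[X_{t+1} | X_t, ...] = c + sum_i phi_i X_{t+1-i}.
Substitute known values:
  E[X_{t+1} | ...] = 1 + (-0.376) * (-3) + (-0.258) * (-3) + (0.216) * (-2)
                   = 2.4700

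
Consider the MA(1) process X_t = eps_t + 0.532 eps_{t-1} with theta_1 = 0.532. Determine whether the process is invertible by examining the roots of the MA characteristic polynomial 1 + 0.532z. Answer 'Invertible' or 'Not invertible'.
\text{Invertible}

The MA(q) characteristic polynomial is P(z) = 1 + 0.532z.
Invertibility requires all roots to lie outside the unit circle, i.e. |z| > 1 for every root.
This is linear in z: 1 + (0.532) z = 0  =>  z = -1/(0.532) = -1.879699,  |z| = 1.879699.
Moduli of all roots: 1.8797.
All moduli strictly greater than 1? Yes.
Verdict: Invertible.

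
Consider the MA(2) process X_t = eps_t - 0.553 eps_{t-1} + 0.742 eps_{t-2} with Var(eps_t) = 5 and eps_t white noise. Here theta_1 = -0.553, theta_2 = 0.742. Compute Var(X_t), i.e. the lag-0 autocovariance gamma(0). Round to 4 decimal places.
\gamma(0) = 9.2819

For an MA(q) process X_t = eps_t + sum_i theta_i eps_{t-i} with
Var(eps_t) = sigma^2, the variance is
  gamma(0) = sigma^2 * (1 + sum_i theta_i^2).
  sum_i theta_i^2 = (-0.553)^2 + (0.742)^2 = 0.305809 + 0.550564 = 0.856373.
  gamma(0) = 5 * (1 + 0.856373) = 5 * 1.856373 = 9.281865, which rounds to 9.2819.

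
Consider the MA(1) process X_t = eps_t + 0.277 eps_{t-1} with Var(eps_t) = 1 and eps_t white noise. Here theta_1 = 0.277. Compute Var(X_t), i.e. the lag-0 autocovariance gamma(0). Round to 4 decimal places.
\gamma(0) = 1.0767

For an MA(q) process X_t = eps_t + sum_i theta_i eps_{t-i} with
Var(eps_t) = sigma^2, the variance is
  gamma(0) = sigma^2 * (1 + sum_i theta_i^2).
  sum_i theta_i^2 = (0.277)^2 = 0.076729.
  gamma(0) = 1 * (1 + 0.076729) = 1 * 1.076729 = 1.076729, which rounds to 1.0767.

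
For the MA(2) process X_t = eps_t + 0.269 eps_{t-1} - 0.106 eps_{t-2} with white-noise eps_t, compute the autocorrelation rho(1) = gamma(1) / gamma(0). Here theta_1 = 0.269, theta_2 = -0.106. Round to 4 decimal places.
\rho(1) = 0.2219

For an MA(q) process with theta_0 = 1, the autocovariance is
  gamma(k) = sigma^2 * sum_{i=0..q-k} theta_i * theta_{i+k},
and rho(k) = gamma(k) / gamma(0). Sigma^2 cancels.
  numerator   = (1)*(0.269) + (0.269)*(-0.106) = 0.240486.
  denominator = (1)^2 + (0.269)^2 + (-0.106)^2 = 1.083597.
  rho(1) = 0.240486 / 1.083597 = 0.2219.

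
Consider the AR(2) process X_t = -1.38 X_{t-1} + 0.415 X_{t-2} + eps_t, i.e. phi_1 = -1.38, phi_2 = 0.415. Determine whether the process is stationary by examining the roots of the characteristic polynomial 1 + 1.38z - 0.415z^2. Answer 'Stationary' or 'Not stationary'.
\text{Not stationary}

The AR(p) characteristic polynomial is P(z) = 1 + 1.38z - 0.415z^2.
Stationarity requires all roots to lie outside the unit circle, i.e. |z| > 1 for every root.
Set 1 + (1.38) z + (-0.415) z^2 = 0, i.e. a z^2 + b z + c = 0 with a = -0.415, b = 1.38, c = 1.
Discriminant D = b^2 - 4ac = (1.38)^2 - 4*(-0.415)*1 = 1.9044 - (-1.66) = 3.5644.
D >= 0, so the roots are real: z = (-b +/- sqrt(D)) / (2a) = (-1.38 +/- 1.887962) / (-0.83).
  z_1 = (-1.38 + 1.887962) / (-0.83) = -0.612,   |z_1| = 0.612.
  z_2 = (-1.38 - 1.887962) / (-0.83) = 3.9373,   |z_2| = 3.9373.
Moduli of all roots: 0.6120, 3.9373.
All moduli strictly greater than 1? No.
Verdict: Not stationary.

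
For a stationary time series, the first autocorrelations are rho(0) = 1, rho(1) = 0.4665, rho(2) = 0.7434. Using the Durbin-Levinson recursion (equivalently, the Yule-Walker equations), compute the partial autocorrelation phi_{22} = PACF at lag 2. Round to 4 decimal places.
\phi_{22} = 0.6720

The PACF at lag k is phi_{kk}, the last component of the solution
to the Yule-Walker system G_k phi = r_k where
  (G_k)_{ij} = rho(|i - j|), (r_k)_i = rho(i), i,j = 1..k.
Equivalently, Durbin-Levinson gives phi_{kk} iteratively:
  phi_{11} = rho(1)
  phi_{kk} = [rho(k) - sum_{j=1..k-1} phi_{k-1,j} rho(k-j)]
            / [1 - sum_{j=1..k-1} phi_{k-1,j} rho(j)],
  phi_{k,j} = phi_{k-1,j} - phi_{kk} phi_{k-1,k-j},  j = 1..k-1.
Step k = 1:
  phi_11 = rho(1) = 0.4665.
Step k = 2:
  phi_22 = [rho(2) - phi_11 rho(1)] / [1 - phi_11 rho(1)] = [0.7434 - (0.4665)(0.4665)] / [1 - (0.4665)(0.4665)]
         = 0.52577775 / 0.78237775 = 0.672.
Therefore phi_{22} = 0.6720.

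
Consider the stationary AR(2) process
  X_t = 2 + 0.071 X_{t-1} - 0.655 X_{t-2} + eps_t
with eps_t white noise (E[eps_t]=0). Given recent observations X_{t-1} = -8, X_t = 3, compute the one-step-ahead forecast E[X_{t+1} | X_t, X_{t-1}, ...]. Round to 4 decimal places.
E[X_{t+1} \mid \mathcal F_t] = 7.4530

For an AR(p) model X_t = c + sum_i phi_i X_{t-i} + eps_t, the
one-step-ahead conditional mean is
  E[X_{t+1} | X_t, ...] = c + sum_i phi_i X_{t+1-i}.
Substitute known values:
  E[X_{t+1} | ...] = 2 + (0.071) * (3) + (-0.655) * (-8)
                   = 7.4530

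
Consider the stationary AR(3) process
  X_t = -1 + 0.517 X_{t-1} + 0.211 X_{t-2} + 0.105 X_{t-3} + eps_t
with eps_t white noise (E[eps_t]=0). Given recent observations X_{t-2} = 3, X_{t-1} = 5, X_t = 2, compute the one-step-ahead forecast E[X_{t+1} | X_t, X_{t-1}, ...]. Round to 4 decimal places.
E[X_{t+1} \mid \mathcal F_t] = 1.4040

For an AR(p) model X_t = c + sum_i phi_i X_{t-i} + eps_t, the
one-step-ahead conditional mean is
  E[X_{t+1} | X_t, ...] = c + sum_i phi_i X_{t+1-i}.
Substitute known values:
  E[X_{t+1} | ...] = -1 + (0.517) * (2) + (0.211) * (5) + (0.105) * (3)
                   = 1.4040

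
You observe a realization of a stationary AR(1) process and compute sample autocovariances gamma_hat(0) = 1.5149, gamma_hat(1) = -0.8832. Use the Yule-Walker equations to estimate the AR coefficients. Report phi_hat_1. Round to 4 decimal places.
\hat\phi_{1} = -0.5830

The Yule-Walker equations for an AR(p) process read, in matrix form,
  Gamma_p phi = r_p,   with   (Gamma_p)_{ij} = gamma(|i - j|),
                       (r_p)_i = gamma(i),   i,j = 1..p.
Substitute the sample gammas (Toeplitz matrix and right-hand side of size 1):
  Gamma_p = [[1.5149]]
  r_p     = [-0.8832]
With p = 1 this is the single equation gamma(0) phi_1 = gamma(1):
  phi_hat_1 = gamma(1) / gamma(0) = -0.8832 / 1.5149 = -0.5830.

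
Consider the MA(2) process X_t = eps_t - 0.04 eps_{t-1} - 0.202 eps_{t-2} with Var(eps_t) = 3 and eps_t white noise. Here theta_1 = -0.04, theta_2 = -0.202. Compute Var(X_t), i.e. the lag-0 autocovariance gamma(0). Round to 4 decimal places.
\gamma(0) = 3.1272

For an MA(q) process X_t = eps_t + sum_i theta_i eps_{t-i} with
Var(eps_t) = sigma^2, the variance is
  gamma(0) = sigma^2 * (1 + sum_i theta_i^2).
  sum_i theta_i^2 = (-0.04)^2 + (-0.202)^2 = 0.0016 + 0.040804 = 0.042404.
  gamma(0) = 3 * (1 + 0.042404) = 3 * 1.042404 = 3.127212, which rounds to 3.1272.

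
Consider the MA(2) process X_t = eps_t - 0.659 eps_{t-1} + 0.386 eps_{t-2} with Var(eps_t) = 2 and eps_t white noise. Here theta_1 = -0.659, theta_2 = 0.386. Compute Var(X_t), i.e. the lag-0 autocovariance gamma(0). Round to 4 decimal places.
\gamma(0) = 3.1666

For an MA(q) process X_t = eps_t + sum_i theta_i eps_{t-i} with
Var(eps_t) = sigma^2, the variance is
  gamma(0) = sigma^2 * (1 + sum_i theta_i^2).
  sum_i theta_i^2 = (-0.659)^2 + (0.386)^2 = 0.434281 + 0.148996 = 0.583277.
  gamma(0) = 2 * (1 + 0.583277) = 2 * 1.583277 = 3.166554, which rounds to 3.1666.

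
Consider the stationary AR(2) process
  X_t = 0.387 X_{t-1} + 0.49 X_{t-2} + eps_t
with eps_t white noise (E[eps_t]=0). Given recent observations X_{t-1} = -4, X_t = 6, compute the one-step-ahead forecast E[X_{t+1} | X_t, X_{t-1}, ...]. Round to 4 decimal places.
E[X_{t+1} \mid \mathcal F_t] = 0.3620

For an AR(p) model X_t = c + sum_i phi_i X_{t-i} + eps_t, the
one-step-ahead conditional mean is
  E[X_{t+1} | X_t, ...] = c + sum_i phi_i X_{t+1-i}.
Substitute known values:
  E[X_{t+1} | ...] = (0.387) * (6) + (0.49) * (-4)
                   = 0.3620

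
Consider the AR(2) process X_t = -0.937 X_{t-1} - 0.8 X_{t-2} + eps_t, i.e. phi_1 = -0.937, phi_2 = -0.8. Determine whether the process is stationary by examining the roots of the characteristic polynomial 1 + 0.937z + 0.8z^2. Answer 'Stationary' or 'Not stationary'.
\text{Stationary}

The AR(p) characteristic polynomial is P(z) = 1 + 0.937z + 0.8z^2.
Stationarity requires all roots to lie outside the unit circle, i.e. |z| > 1 for every root.
Set 1 + (0.937) z + (0.8) z^2 = 0, i.e. a z^2 + b z + c = 0 with a = 0.8, b = 0.937, c = 1.
Discriminant D = b^2 - 4ac = (0.937)^2 - 4*(0.8)*1 = 0.877969 - (3.2) = -2.322031.
D < 0, so the roots are the complex-conjugate pair z = (-b +/- i sqrt(-D)) / (2a) = -0.5856 +/- 0.9524i.
For a conjugate pair |z|^2 = z * conj(z) = (product of roots) = c/a = 1/(0.8) = 1.25, so |z| = sqrt(1.25) = 1.118 for both roots.
Moduli of all roots: 1.1180, 1.1180.
All moduli strictly greater than 1? Yes.
Verdict: Stationary.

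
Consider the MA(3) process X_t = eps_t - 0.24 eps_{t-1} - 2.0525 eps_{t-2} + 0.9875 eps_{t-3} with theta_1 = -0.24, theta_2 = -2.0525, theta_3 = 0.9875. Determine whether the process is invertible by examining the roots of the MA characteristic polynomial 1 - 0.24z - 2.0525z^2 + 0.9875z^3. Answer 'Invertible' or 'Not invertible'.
\text{Not invertible}

The MA(q) characteristic polynomial is P(z) = 1 - 0.24z - 2.0525z^2 + 0.9875z^3.
Invertibility requires all roots to lie outside the unit circle, i.e. |z| > 1 for every root.
Degree 3: look for a simple real root z0 first, then factor out (1 - z/z0) and solve the remaining quadratic.
Testing z0 = 0.8: P(0.8) = 1 + (-0.24)(0.8) + (-2.0525)(0.8)^2 + (0.9875)(0.8)^3
  = 1 + (-0.192) + (-1.3136) + (0.5056) = 0.  So z_0 = 0.8 is a root, |z_0| = 0.8.
Divide out the factor (1 - 1.25 z) = (1 - z/z0) (since 1/z0 = 1.25):
  P(z) = (1 - 1.25 z)(1 + (1.01) z + (-0.79) z^2)
  [check: z-coef 1.01 - (1.25) = -0.24; z^2-coef -0.79 - (1.25)(1.01) = -2.0525; z^3-coef -(1.25)(-0.79) = 0.9875.]
Remaining roots from the quadratic factor 1 + (1.01) z + (-0.79) z^2:
  Set 1 + (1.01) z + (-0.79) z^2 = 0, i.e. a z^2 + b z + c = 0 with a = -0.79, b = 1.01, c = 1.
  Discriminant D = b^2 - 4ac = (1.01)^2 - 4*(-0.79)*1 = 1.0201 - (-3.16) = 4.1801.
  D >= 0, so the roots are real: z = (-b +/- sqrt(D)) / (2a) = (-1.01 +/- 2.044529) / (-1.58).
    z_1 = (-1.01 + 2.044529) / (-1.58) = -0.6548,   |z_1| = 0.6548.
    z_2 = (-1.01 - 2.044529) / (-1.58) = 1.9332,   |z_2| = 1.9332.
Moduli of all roots: 0.8000, 0.6548, 1.9332.
All moduli strictly greater than 1? No.
Verdict: Not invertible.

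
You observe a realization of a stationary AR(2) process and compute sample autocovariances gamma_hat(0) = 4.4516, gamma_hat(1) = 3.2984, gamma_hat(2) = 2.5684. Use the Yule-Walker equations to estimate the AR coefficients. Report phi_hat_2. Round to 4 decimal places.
\hat\phi_{2} = 0.0620

The Yule-Walker equations for an AR(p) process read, in matrix form,
  Gamma_p phi = r_p,   with   (Gamma_p)_{ij} = gamma(|i - j|),
                       (r_p)_i = gamma(i),   i,j = 1..p.
Substitute the sample gammas (Toeplitz matrix and right-hand side of size 2):
  Gamma_p = [[4.4516, 3.2984], [3.2984, 4.4516]]
  r_p     = [3.2984, 2.5684]
Written out:
  4.4516 phi_1 + 3.2984 phi_2 = 3.2984
  3.2984 phi_1 + 4.4516 phi_2 = 2.5684
Solve by Cramer's rule:
  det = gamma(0)^2 - gamma(1)^2 = (4.4516)^2 - (3.2984)^2 = 19.81674256 - 10.87944256 = 8.9373
  phi_hat_1 = [gamma(1) gamma(0) - gamma(1) gamma(2)] / det = [(3.2984)(4.4516) - (3.2984)(2.5684)] / 8.9373 = 6.21154688 / 8.9373 = 0.695
  phi_hat_2 = [gamma(0) gamma(2) - gamma(1)^2] / det = [(4.4516)(2.5684) - (3.2984)^2] / 8.9373 = 0.55404688 / 8.9373 = 0.062
So phi_hat = [0.6950, 0.0620].
Therefore phi_hat_2 = 0.0620.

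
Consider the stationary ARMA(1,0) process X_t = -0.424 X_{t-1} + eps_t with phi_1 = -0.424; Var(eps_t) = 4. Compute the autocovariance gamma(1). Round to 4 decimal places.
\gamma(1) = -2.0677

Multiply the model equation by X_{t-k} and take expectations. With theta_0 = psi_0 = 1 and psi_j the MA(infinity) weights, this gives
  gamma(k) - sum_i phi_i gamma(k-i) = c_k,
  c_k = sigma^2 * sum_{j=k..q} theta_j psi_{j-k}   (c_k = 0 for k > q),
using gamma(-m) = gamma(m).
Pure AR (q = 0): c_0 = sigma^2 = 4, c_k = 0 for k >= 1.
Equations for k = 0 and k = 1 (AR order 1):
  gamma(0) = phi_1 gamma(1) + c_0
  gamma(1) = phi_1 gamma(0) + c_1
Substituting the second into the first: gamma(0) (1 - phi_1^2) = c_0 + phi_1 c_1, so
  gamma(0) = c_0 / (1 - phi_1^2) = 4 / (1 - (-0.424)^2) = 4 / 0.820224 = 4.876717.
  gamma(1) = phi_1 gamma(0) = (-0.424)(4.876717) = -2.067728.
Therefore gamma(1) = -2.0677 (to 4 decimal places).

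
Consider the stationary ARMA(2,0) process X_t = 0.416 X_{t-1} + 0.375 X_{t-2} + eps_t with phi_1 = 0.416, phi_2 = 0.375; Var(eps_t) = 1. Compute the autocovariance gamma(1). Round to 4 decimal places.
\gamma(1) = 1.3906

Multiply the model equation by X_{t-k} and take expectations. With theta_0 = psi_0 = 1 and psi_j the MA(infinity) weights, this gives
  gamma(k) - sum_i phi_i gamma(k-i) = c_k,
  c_k = sigma^2 * sum_{j=k..q} theta_j psi_{j-k}   (c_k = 0 for k > q),
using gamma(-m) = gamma(m).
Pure AR (q = 0): c_0 = sigma^2 = 1, c_k = 0 for k >= 1.
Equations for k = 0, 1, 2 (AR order 2, c_2 = 0):
  (E0) gamma(0) = phi_1 gamma(1) + phi_2 gamma(2) + c_0
  (E1) gamma(1) = phi_1 gamma(0) + phi_2 gamma(1) + c_1
  (E2) gamma(2) = phi_1 gamma(1) + phi_2 gamma(0)
From (E1): gamma(1) = A gamma(0) + B with
  A = phi_1 / (1 - phi_2) = 0.416 / 0.625 = 0.6656,   B = c_1 / (1 - phi_2) = 0 / 0.625 = 0.
Insert (E2) into (E0): gamma(0) (1 - phi_2^2) = phi_1 (1 + phi_2) gamma(1) + c_0.
  phi_1 (1 + phi_2) = (0.416)(1.375) = 0.572,   1 - phi_2^2 = 0.859375.
Replace gamma(1) by A gamma(0) + B and collect gamma(0):
  gamma(0) [0.859375 - (0.572)(0.6656)] = c_0 = 1
  gamma(0) * 0.478652 = 1
  gamma(0) = 1 / 0.478652 = 2.089201.
  gamma(1) = A gamma(0) = (0.6656)(2.089201) = 1.390572.
Therefore gamma(1) = 1.3906 (to 4 decimal places).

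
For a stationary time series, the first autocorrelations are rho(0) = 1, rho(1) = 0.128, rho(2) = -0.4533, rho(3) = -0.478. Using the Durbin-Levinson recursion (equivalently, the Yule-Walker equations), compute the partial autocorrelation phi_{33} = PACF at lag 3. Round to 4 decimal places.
\phi_{33} = -0.4361

The PACF at lag k is phi_{kk}, the last component of the solution
to the Yule-Walker system G_k phi = r_k where
  (G_k)_{ij} = rho(|i - j|), (r_k)_i = rho(i), i,j = 1..k.
Equivalently, Durbin-Levinson gives phi_{kk} iteratively:
  phi_{11} = rho(1)
  phi_{kk} = [rho(k) - sum_{j=1..k-1} phi_{k-1,j} rho(k-j)]
            / [1 - sum_{j=1..k-1} phi_{k-1,j} rho(j)],
  phi_{k,j} = phi_{k-1,j} - phi_{kk} phi_{k-1,k-j},  j = 1..k-1.
Step k = 1:
  phi_11 = rho(1) = 0.128.
Step k = 2:
  phi_22 = [rho(2) - phi_11 rho(1)] / [1 - phi_11 rho(1)] = [-0.4533 - (0.128)(0.128)] / [1 - (0.128)(0.128)]
         = -0.469684 / 0.983616 = -0.477507.
  Update: phi_21 = phi_11 - phi_22 phi_11 = 0.128 - (-0.477507)(0.128) = 0.189121.
Step k = 3:
  phi_33 = [rho(3) - phi_21 rho(2) - phi_22 rho(1)] / [1 - phi_21 rho(1) - phi_22 rho(2)]
    numerator   = -0.478 - (0.189121)(-0.4533) - (-0.477507)(0.128) = -0.33115051
    denominator = 1 - (0.189121)(0.128) - (-0.477507)(-0.4533) = 0.75933838
  phi_33 = -0.33115051 / 0.75933838 = -0.4361.
Therefore phi_{33} = -0.4361.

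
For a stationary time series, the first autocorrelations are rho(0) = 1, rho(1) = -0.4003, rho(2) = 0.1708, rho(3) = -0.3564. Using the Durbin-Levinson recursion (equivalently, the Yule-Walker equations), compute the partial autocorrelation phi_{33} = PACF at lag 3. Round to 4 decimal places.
\phi_{33} = -0.3381

The PACF at lag k is phi_{kk}, the last component of the solution
to the Yule-Walker system G_k phi = r_k where
  (G_k)_{ij} = rho(|i - j|), (r_k)_i = rho(i), i,j = 1..k.
Equivalently, Durbin-Levinson gives phi_{kk} iteratively:
  phi_{11} = rho(1)
  phi_{kk} = [rho(k) - sum_{j=1..k-1} phi_{k-1,j} rho(k-j)]
            / [1 - sum_{j=1..k-1} phi_{k-1,j} rho(j)],
  phi_{k,j} = phi_{k-1,j} - phi_{kk} phi_{k-1,k-j},  j = 1..k-1.
Step k = 1:
  phi_11 = rho(1) = -0.4003.
Step k = 2:
  phi_22 = [rho(2) - phi_11 rho(1)] / [1 - phi_11 rho(1)] = [0.1708 - (-0.4003)(-0.4003)] / [1 - (-0.4003)(-0.4003)]
         = 0.01055991 / 0.83975991 = 0.012575.
  Update: phi_21 = phi_11 - phi_22 phi_11 = -0.4003 - (0.012575)(-0.4003) = -0.395266.
Step k = 3:
  phi_33 = [rho(3) - phi_21 rho(2) - phi_22 rho(1)] / [1 - phi_21 rho(1) - phi_22 rho(2)]
    numerator   = -0.3564 - (-0.395266)(0.1708) - (0.012575)(-0.4003) = -0.28385478
    denominator = 1 - (-0.395266)(-0.4003) - (0.012575)(0.1708) = 0.83962712
  phi_33 = -0.28385478 / 0.83962712 = -0.3381.
Therefore phi_{33} = -0.3381.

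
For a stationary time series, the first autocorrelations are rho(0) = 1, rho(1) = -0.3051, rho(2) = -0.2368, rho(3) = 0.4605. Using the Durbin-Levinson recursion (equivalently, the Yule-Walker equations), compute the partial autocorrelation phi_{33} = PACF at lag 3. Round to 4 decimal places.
\phi_{33} = 0.3190

The PACF at lag k is phi_{kk}, the last component of the solution
to the Yule-Walker system G_k phi = r_k where
  (G_k)_{ij} = rho(|i - j|), (r_k)_i = rho(i), i,j = 1..k.
Equivalently, Durbin-Levinson gives phi_{kk} iteratively:
  phi_{11} = rho(1)
  phi_{kk} = [rho(k) - sum_{j=1..k-1} phi_{k-1,j} rho(k-j)]
            / [1 - sum_{j=1..k-1} phi_{k-1,j} rho(j)],
  phi_{k,j} = phi_{k-1,j} - phi_{kk} phi_{k-1,k-j},  j = 1..k-1.
Step k = 1:
  phi_11 = rho(1) = -0.3051.
Step k = 2:
  phi_22 = [rho(2) - phi_11 rho(1)] / [1 - phi_11 rho(1)] = [-0.2368 - (-0.3051)(-0.3051)] / [1 - (-0.3051)(-0.3051)]
         = -0.32988601 / 0.90691399 = -0.363746.
  Update: phi_21 = phi_11 - phi_22 phi_11 = -0.3051 - (-0.363746)(-0.3051) = -0.416079.
Step k = 3:
  phi_33 = [rho(3) - phi_21 rho(2) - phi_22 rho(1)] / [1 - phi_21 rho(1) - phi_22 rho(2)]
    numerator   = 0.4605 - (-0.416079)(-0.2368) - (-0.363746)(-0.3051) = 0.25099375
    denominator = 1 - (-0.416079)(-0.3051) - (-0.363746)(-0.2368) = 0.78691939
  phi_33 = 0.25099375 / 0.78691939 = 0.319.
Therefore phi_{33} = 0.3190.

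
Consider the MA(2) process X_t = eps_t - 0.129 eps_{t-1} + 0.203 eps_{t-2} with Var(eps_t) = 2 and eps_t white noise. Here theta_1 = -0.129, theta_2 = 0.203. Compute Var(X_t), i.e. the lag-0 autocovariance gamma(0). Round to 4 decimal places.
\gamma(0) = 2.1157

For an MA(q) process X_t = eps_t + sum_i theta_i eps_{t-i} with
Var(eps_t) = sigma^2, the variance is
  gamma(0) = sigma^2 * (1 + sum_i theta_i^2).
  sum_i theta_i^2 = (-0.129)^2 + (0.203)^2 = 0.016641 + 0.041209 = 0.05785.
  gamma(0) = 2 * (1 + 0.05785) = 2 * 1.05785 = 2.1157.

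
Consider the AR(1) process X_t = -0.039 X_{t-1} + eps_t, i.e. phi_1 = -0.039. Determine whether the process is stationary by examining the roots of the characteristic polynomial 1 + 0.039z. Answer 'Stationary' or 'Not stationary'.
\text{Stationary}

The AR(p) characteristic polynomial is P(z) = 1 + 0.039z.
Stationarity requires all roots to lie outside the unit circle, i.e. |z| > 1 for every root.
This is linear in z: 1 + (0.039) z = 0  =>  z = -1/(0.039) = -25.641026,  |z| = 25.641026.
Moduli of all roots: 25.6410.
All moduli strictly greater than 1? Yes.
Verdict: Stationary.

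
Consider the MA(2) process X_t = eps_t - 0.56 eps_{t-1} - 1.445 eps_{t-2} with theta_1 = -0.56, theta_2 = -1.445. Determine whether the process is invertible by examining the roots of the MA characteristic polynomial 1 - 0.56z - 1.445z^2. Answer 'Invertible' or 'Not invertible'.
\text{Not invertible}

The MA(q) characteristic polynomial is P(z) = 1 - 0.56z - 1.445z^2.
Invertibility requires all roots to lie outside the unit circle, i.e. |z| > 1 for every root.
Set 1 + (-0.56) z + (-1.445) z^2 = 0, i.e. a z^2 + b z + c = 0 with a = -1.445, b = -0.56, c = 1.
Discriminant D = b^2 - 4ac = (-0.56)^2 - 4*(-1.445)*1 = 0.3136 - (-5.78) = 6.0936.
D >= 0, so the roots are real: z = (-b +/- sqrt(D)) / (2a) = (0.56 +/- 2.468522) / (-2.89).
  z_1 = (0.56 + 2.468522) / (-2.89) = -1.0479,   |z_1| = 1.0479.
  z_2 = (0.56 - 2.468522) / (-2.89) = 0.6604,   |z_2| = 0.6604.
Moduli of all roots: 1.0479, 0.6604.
All moduli strictly greater than 1? No.
Verdict: Not invertible.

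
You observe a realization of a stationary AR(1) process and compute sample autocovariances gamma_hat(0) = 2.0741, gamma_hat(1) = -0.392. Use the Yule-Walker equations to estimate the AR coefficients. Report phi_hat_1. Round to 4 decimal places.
\hat\phi_{1} = -0.1890

The Yule-Walker equations for an AR(p) process read, in matrix form,
  Gamma_p phi = r_p,   with   (Gamma_p)_{ij} = gamma(|i - j|),
                       (r_p)_i = gamma(i),   i,j = 1..p.
Substitute the sample gammas (Toeplitz matrix and right-hand side of size 1):
  Gamma_p = [[2.0741]]
  r_p     = [-0.392]
With p = 1 this is the single equation gamma(0) phi_1 = gamma(1):
  phi_hat_1 = gamma(1) / gamma(0) = -0.392 / 2.0741 = -0.1890.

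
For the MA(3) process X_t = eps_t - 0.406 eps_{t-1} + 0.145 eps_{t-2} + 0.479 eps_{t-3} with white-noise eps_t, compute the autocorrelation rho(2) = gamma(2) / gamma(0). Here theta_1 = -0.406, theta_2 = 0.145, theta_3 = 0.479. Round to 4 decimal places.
\rho(2) = -0.0350

For an MA(q) process with theta_0 = 1, the autocovariance is
  gamma(k) = sigma^2 * sum_{i=0..q-k} theta_i * theta_{i+k},
and rho(k) = gamma(k) / gamma(0). Sigma^2 cancels.
  numerator   = (1)*(0.145) + (-0.406)*(0.479) = -0.049474.
  denominator = (1)^2 + (-0.406)^2 + (0.145)^2 + (0.479)^2 = 1.415302.
  rho(2) = -0.049474 / 1.415302 = -0.0350.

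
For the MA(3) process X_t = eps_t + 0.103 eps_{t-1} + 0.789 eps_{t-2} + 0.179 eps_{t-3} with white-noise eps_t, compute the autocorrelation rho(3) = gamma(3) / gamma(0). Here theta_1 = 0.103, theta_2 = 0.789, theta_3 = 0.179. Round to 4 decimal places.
\rho(3) = 0.1075

For an MA(q) process with theta_0 = 1, the autocovariance is
  gamma(k) = sigma^2 * sum_{i=0..q-k} theta_i * theta_{i+k},
and rho(k) = gamma(k) / gamma(0). Sigma^2 cancels.
  numerator   = (1)*(0.179) = 0.179.
  denominator = (1)^2 + (0.103)^2 + (0.789)^2 + (0.179)^2 = 1.665171.
  rho(3) = 0.179 / 1.665171 = 0.1075.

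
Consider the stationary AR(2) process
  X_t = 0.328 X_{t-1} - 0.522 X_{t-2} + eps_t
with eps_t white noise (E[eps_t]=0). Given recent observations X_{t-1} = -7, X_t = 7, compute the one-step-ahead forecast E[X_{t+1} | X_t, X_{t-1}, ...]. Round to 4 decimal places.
E[X_{t+1} \mid \mathcal F_t] = 5.9500

For an AR(p) model X_t = c + sum_i phi_i X_{t-i} + eps_t, the
one-step-ahead conditional mean is
  E[X_{t+1} | X_t, ...] = c + sum_i phi_i X_{t+1-i}.
Substitute known values:
  E[X_{t+1} | ...] = (0.328) * (7) + (-0.522) * (-7)
                   = 5.9500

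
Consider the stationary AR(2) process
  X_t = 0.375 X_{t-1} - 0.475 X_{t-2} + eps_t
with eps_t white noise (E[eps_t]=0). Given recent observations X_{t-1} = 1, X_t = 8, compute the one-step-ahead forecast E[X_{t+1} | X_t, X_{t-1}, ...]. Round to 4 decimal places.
E[X_{t+1} \mid \mathcal F_t] = 2.5250

For an AR(p) model X_t = c + sum_i phi_i X_{t-i} + eps_t, the
one-step-ahead conditional mean is
  E[X_{t+1} | X_t, ...] = c + sum_i phi_i X_{t+1-i}.
Substitute known values:
  E[X_{t+1} | ...] = (0.375) * (8) + (-0.475) * (1)
                   = 2.5250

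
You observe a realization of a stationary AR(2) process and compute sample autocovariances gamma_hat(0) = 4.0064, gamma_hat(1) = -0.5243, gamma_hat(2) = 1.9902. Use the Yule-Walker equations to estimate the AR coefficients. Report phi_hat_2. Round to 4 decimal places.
\hat\phi_{2} = 0.4880

The Yule-Walker equations for an AR(p) process read, in matrix form,
  Gamma_p phi = r_p,   with   (Gamma_p)_{ij} = gamma(|i - j|),
                       (r_p)_i = gamma(i),   i,j = 1..p.
Substitute the sample gammas (Toeplitz matrix and right-hand side of size 2):
  Gamma_p = [[4.0064, -0.5243], [-0.5243, 4.0064]]
  r_p     = [-0.5243, 1.9902]
Written out:
  4.0064 phi_1 - 0.5243 phi_2 = -0.5243
  -0.5243 phi_1 + 4.0064 phi_2 = 1.9902
Solve by Cramer's rule:
  det = gamma(0)^2 - gamma(1)^2 = (4.0064)^2 - (-0.5243)^2 = 16.05124096 - 0.27489049 = 15.77635047
  phi_hat_1 = [gamma(1) gamma(0) - gamma(1) gamma(2)] / det = [(-0.5243)(4.0064) - (-0.5243)(1.9902)] / 15.77635047 = -1.05709366 / 15.77635047 = -0.067
  phi_hat_2 = [gamma(0) gamma(2) - gamma(1)^2] / det = [(4.0064)(1.9902) - (-0.5243)^2] / 15.77635047 = 7.69864679 / 15.77635047 = 0.488
So phi_hat = [-0.0670, 0.4880].
Therefore phi_hat_2 = 0.4880.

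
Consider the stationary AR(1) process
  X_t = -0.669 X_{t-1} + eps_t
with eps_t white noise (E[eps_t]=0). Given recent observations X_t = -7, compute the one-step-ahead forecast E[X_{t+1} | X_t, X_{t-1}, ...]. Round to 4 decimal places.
E[X_{t+1} \mid \mathcal F_t] = 4.6830

For an AR(p) model X_t = c + sum_i phi_i X_{t-i} + eps_t, the
one-step-ahead conditional mean is
  E[X_{t+1} | X_t, ...] = c + sum_i phi_i X_{t+1-i}.
Substitute known values:
  E[X_{t+1} | ...] = (-0.669) * (-7)
                   = 4.6830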